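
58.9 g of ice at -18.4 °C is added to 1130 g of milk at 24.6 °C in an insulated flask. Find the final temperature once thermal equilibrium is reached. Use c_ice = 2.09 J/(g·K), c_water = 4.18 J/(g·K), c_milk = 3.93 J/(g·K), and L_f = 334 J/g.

T_f ≈ 18.6 °C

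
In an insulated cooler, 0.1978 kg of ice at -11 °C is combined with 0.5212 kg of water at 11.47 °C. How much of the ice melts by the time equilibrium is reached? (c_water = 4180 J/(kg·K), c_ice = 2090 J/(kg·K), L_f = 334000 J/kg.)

m_melted ≈ 0.0612 kg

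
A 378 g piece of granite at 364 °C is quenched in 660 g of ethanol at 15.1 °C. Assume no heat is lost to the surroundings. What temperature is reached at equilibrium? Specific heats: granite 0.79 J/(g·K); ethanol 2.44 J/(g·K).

T_f is the heat-capacity-weighted average of the initial temperatures:
T_f = (298.62·364 + 1610.4·15.1) / (298.62 + 1610.4)
    = 133015 / 1909 ≈ 69.68 °C

T_f ≈ 69.7 °C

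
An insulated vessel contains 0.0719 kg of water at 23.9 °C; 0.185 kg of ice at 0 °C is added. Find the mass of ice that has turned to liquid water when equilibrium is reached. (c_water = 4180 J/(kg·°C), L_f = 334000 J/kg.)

Water can give up m c ΔT = 0.0719×4180×23.9 = 7183 J before reaching 0 °C.
Fully melting the ice requires m_ice L_f = 0.185×334000 = 61790 J.
7183 J < 61790 J, so only part of the ice melts and the system sits at 0 °C.
m_melted×334000 = 7183  ⇒  m_melted ≈ 0.02151 kg.

m_melted ≈ 0.0215 kg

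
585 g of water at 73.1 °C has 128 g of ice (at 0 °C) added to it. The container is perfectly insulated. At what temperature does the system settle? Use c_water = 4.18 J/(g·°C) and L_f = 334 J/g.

T_f ≈ 45.6 °C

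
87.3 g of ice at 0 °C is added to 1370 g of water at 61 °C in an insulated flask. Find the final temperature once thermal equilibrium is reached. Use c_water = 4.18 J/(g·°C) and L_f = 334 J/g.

T_f ≈ 52.6 °C

Let T be the final temperature. ΣQ_i = 0:
fusion: m_ice L_f = 87.3×334 = 29158
  warm the meltwater: 364.91 T
  water cools: 1370×4.18×(T − 61) = 5726.6(T − 61)
6091.5 T = 349323 − 29158 = 320164
T ≈ 52.56 °C (positive, so assuming full melt was valid).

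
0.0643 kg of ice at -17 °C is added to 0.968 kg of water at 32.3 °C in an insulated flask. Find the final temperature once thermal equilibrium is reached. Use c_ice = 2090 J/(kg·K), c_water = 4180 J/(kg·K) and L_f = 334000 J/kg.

T_f ≈ 24.8 °C

Heat gained plus heat lost sum to zero:
ice -17→0 °C: 0.0643·2090·17 = 2284.6
  melt ice: 0.0643·334000 = 21476
  warm the meltwater: 268.77 T
  water cools: 0.968·4180·(T − 32.3) = 4046.2(T − 32.3)
4315 T = 130694 − 23761 = 106933
T ≈ 24.78 °C. Since T > 0 °C, the all-ice-melts assumption holds.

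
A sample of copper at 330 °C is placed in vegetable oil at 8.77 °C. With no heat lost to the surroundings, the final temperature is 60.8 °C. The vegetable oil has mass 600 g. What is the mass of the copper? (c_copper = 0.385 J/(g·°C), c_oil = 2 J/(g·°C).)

m ≈ 602 g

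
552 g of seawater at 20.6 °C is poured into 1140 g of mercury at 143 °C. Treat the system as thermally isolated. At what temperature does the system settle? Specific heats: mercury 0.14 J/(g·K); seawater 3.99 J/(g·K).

T_f ≈ 28.9 °C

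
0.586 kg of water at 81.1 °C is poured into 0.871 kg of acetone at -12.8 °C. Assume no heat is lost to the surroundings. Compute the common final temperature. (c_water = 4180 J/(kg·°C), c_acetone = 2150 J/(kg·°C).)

Taking heat into each body as positive, Σ m c ΔT = 0:
0.586×4180×(T − 81.1) + 0.871×2150×(T − (-12.8)) = 0
2449.5(T − 81.1) + 1872.7(T − (-12.8)) = 0
4322.1 T = 174683
T = 174683 / 4322.1 = 40.4 °C

T_f ≈ 40.4 °C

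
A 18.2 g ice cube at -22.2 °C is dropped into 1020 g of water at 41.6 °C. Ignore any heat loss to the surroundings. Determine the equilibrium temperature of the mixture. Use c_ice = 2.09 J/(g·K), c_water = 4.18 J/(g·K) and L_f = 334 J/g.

Sum of m c ΔT and latent-heat terms is zero:
ice -22.2→0 °C: 18.2·2.09·22.2 = 844.44
  fusion: m_ice L_f = 18.2·334 = 6078.8
  warm the meltwater: 76.08 T
  water: 4263.6(T − 41.6)
4339.7 T = 177366 − 6923.2 = 170443
T ≈ 39.28 °C (positive, so assuming full melt was valid).

T_f ≈ 39.3 °C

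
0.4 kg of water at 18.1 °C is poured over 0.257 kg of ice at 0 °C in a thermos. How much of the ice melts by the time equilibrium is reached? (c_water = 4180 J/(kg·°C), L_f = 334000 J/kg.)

m_melted ≈ 0.0906 kg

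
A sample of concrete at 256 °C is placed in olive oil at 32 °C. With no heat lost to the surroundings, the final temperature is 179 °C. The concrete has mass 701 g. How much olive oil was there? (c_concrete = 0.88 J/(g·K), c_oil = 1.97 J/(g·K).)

Conservation of energy gives ΣQ = 0:
701·0.88·(179 − 256) + m·1.97·(179 − 32) = 0
289.59 m = 47500
m = 47500/289.59 ≈ 164 g

m ≈ 164 g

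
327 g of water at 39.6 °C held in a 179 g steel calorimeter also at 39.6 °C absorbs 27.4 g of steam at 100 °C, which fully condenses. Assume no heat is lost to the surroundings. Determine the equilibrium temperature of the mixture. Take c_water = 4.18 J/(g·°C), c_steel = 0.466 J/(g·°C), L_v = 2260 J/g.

T_f ≈ 83.6 °C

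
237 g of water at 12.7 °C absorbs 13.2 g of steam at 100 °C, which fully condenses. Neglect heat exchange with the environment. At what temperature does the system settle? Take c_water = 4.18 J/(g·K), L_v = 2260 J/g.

T_f ≈ 45.8 °C

Heat gained plus heat lost sum to zero:
condense steam: −13.2×2260 = −29832; condensed water 100 °C→T: 55.18(T − 100); original water: 990.66(T − 12.7)
1045.8 T = 29832 + 5517.6 + 12581 = 47931
T ≈ 45.83 °C, under the boiling point, so the assumption holds.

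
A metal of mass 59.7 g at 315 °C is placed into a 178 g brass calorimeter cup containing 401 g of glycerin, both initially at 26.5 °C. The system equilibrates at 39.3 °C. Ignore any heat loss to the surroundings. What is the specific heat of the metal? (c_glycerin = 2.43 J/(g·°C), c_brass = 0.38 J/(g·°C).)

c ≈ 0.81 J/(g·°C)

Energy conservation, ΣQ = 0:
59.7×c×(39.3 − 315) + 401×2.43×(39.3 − 26.5) + 178×0.38×(39.3 − 26.5) = 0
-16459 c = -13338
c = -13338/-16459 ≈ 0.8104 J/(g·°C)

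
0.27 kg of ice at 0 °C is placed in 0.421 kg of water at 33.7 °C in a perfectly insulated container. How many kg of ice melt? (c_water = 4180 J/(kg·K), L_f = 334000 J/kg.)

m_melted ≈ 0.178 kg

Heat available from the water dropping to 0 °C: 0.421·4180·33.7 = 59305 J.
Fully melting the ice requires m_ice L_f = 0.27·334000 = 90180 J.
Since 59305 < 90180 J, not all the ice melts; equilibrium is at 0 °C.
m_melted·334000 = 59305  ⇒  m_melted ≈ 0.1776 kg.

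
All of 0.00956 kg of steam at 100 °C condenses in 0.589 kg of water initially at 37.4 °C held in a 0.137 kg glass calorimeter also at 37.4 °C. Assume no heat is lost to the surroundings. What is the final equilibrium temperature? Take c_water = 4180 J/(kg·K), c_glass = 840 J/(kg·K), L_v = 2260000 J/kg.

T_f ≈ 46.6 °C

Heat gained plus heat lost sum to zero:
steam→water at 100 °C releases m L_v = 0.00956×2260000 = 21606
  condensate cools 100→T: 0.00956×4180×(T − 100) = 39.96(T − 100)
  original water: 2462(T − 37.4)
  cup: 115.08(T − 37.4)
2617.1 T = 21606 + 3996.1 + 96384 = 121985
T ≈ 46.61 °C (< 100 °C, so full condensation is consistent).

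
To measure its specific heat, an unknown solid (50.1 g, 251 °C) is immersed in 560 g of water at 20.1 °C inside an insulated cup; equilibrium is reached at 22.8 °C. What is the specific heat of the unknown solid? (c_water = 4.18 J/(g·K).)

m_s c (T_s − T_f) = m_water c_water (T_f − T_0):
50.1·c·(251 − 22.8) = 560·4.18·(22.8 − 20.1)
11433 c = 6320.2  ⇒  c ≈ 0.5528 J/(g·K)

c ≈ 0.553 J/(g·K)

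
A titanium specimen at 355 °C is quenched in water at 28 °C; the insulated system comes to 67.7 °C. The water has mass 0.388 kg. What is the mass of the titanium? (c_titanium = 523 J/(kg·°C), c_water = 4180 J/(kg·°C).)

Heat lost by the titanium = heat gained by the water:
m×523×(355 − 67.7) = 0.388×4180×(67.7 − 28)
150258 m = 64387  ⇒  m ≈ 0.4285 kg

m ≈ 0.429 kg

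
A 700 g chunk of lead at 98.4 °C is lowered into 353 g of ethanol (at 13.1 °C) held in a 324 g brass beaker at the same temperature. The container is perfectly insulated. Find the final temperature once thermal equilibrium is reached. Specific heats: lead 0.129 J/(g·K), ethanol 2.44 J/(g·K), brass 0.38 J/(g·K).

T_f ≈ 20.3 °C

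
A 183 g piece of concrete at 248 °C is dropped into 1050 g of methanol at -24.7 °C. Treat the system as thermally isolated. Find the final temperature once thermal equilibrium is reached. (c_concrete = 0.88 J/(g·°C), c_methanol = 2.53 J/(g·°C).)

Net heat exchanged in the isolated system is zero:
183×0.88×(T − 248) + 1050×2.53×(T − (-24.7)) = 0
161.04(T − 248) + 2656.5(T − (-24.7)) = 0
(161.04 + 2656.5) T = 161.04×248 + 2656.5×(-24.7)
T ≈ -9.11 °C

T_f ≈ -9.1 °C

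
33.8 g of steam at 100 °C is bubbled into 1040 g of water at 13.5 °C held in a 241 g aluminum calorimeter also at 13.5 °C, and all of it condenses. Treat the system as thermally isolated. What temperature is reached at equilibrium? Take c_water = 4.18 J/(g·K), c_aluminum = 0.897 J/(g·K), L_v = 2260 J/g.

T_f ≈ 32.3 °C

Conservation of energy gives ΣQ = 0:
condense steam: −33.8×2260 = −76388; condensed water 100 °C→T: 141.28(T − 100); water warms: 1040×4.18×(T − 13.5) = 4347.2(T − 13.5); aluminum cup: 241×0.897×(T − 13.5) = 216.18(T − 13.5)
4704.7 T = 76388 + 14128 + 61606 = 152122
T ≈ 32.33 °C, under the boiling point, so the assumption holds.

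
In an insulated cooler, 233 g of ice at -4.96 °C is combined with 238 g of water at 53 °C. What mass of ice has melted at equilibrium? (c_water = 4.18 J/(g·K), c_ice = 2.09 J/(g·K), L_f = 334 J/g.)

Water can give up m c ΔT = 238·4.18·53 = 52727 J before reaching 0 °C.
Of that, 233·2.09·4.96 = 2415.4 J goes to bring the ice to 0 °C, leaving 50311 J.
Fully melting the ice requires m_ice L_f = 233·334 = 77822 J.
50311 J < 77822 J, so only part of the ice melts and the system sits at 0 °C.
Mass melted = 50311/334 ≈ 150.6 g.

m_melted ≈ 151 g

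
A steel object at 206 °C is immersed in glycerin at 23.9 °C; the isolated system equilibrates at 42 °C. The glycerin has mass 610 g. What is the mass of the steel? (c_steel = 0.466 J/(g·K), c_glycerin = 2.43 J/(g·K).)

Setting the total heat transfer to zero:
m×0.466×(42 − 206) + 610×2.43×(42 − 23.9) = 0
-76.42 m = -26830
m = -26830/-76.42 ≈ 351.1 g

m ≈ 351 g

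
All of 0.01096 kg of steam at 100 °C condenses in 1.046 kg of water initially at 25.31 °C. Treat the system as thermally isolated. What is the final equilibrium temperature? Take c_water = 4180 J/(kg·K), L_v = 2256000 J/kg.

Heat gained plus heat lost sum to zero:
latent heat released on condensation: 0.01096·2256000 = 24726; condensate cools 100→T: 0.01096·4180·(T − 100) = 45.81(T − 100); water warms: 1.046·4180·(T − 25.31) = 4372.3(T − 25.31)
4418.1 T = 24726 + 4581.3 + 110662 = 139969
T ≈ 31.68 °C — below 100 °C, confirming all the steam condensed.

T_f ≈ 31.7 °C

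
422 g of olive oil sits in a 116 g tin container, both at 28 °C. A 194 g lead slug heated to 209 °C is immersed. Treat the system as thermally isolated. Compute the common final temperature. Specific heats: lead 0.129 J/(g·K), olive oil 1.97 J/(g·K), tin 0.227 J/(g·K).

Energy conservation, ΣQ = 0:
194×0.129×(T − 209) + 422×1.97×(T − 28) + 116×0.227×(T − 28) = 0
25.03(T − 209) + 831.34(T − 28) + 26.33(T − 28) = 0
(25.03 + 831.34 + 26.33) T = 25.03×209 + 831.34×28 + 26.33×28
T = 29245 / 882.7 = 33.1 °C

T_f ≈ 33.1 °C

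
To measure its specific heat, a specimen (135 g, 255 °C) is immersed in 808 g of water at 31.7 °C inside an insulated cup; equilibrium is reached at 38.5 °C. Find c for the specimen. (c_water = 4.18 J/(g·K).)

c ≈ 0.786 J/(g·K)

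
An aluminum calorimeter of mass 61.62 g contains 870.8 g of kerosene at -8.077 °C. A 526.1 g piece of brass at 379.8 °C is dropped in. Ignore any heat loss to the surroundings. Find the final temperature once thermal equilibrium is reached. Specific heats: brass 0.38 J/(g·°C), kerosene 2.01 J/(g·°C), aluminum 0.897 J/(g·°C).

T_f ≈ 30.6 °C

Heat gained plus heat lost sum to zero:
526.1×0.38×(T − 379.8) + 870.8×2.01×(T − (-8.077)) + 61.62×0.897×(T − (-8.077)) = 0
199.92(T − 379.8) + 1750.3(T − (-8.077)) + 55.27(T − (-8.077)) = 0
2005.5 T = 61345
T = 61345 / 2005.5 = 30.6 °C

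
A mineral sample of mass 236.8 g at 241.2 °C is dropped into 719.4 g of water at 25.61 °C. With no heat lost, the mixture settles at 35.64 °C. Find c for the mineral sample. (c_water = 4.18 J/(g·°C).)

c ≈ 0.62 J/(g·°C)

Heat gained plus heat lost sum to zero:
236.8·c·(35.64 − 241.2) + 719.4·4.18·(35.64 − 25.61) = 0
-48677 c = -30161
c = -30161/-48677 ≈ 0.6196 J/(g·°C)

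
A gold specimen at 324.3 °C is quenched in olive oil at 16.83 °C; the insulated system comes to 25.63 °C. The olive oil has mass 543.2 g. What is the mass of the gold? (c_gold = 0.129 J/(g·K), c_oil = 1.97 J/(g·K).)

m ≈ 244 g

|Q_gold| = |Q_oil|:
m·0.129·(324.3 − 25.63) = 543.2·1.97·(25.63 − 16.83)
38.53 m = 9416.9  ⇒  m ≈ 244.4 g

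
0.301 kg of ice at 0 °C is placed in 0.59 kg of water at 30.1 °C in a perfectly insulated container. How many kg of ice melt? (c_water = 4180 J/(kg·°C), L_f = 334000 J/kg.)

Cooling the water to 0 °C releases 0.59×4180×30.1 = 74233 J.
Melting all 0.301 kg of ice would need 0.301×334000 = 100534 J.
Since 74233 < 100534 J, not all the ice melts; equilibrium is at 0 °C.
m_melt = 74233 / L_f = 0.2223 kg.

m_melted ≈ 0.222 kg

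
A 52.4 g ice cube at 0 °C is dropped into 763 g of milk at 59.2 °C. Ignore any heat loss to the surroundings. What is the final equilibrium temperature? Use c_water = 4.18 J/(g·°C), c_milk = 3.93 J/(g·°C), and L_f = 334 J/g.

Setting the total heat transfer to zero:
fusion: m_ice L_f = 52.4×334 = 17502
  meltwater 0→T: 52.4×4.18×T = 219.03 T
  milk cools: 763×3.93×(T − 59.2) = 2998.6(T − 59.2)
3217.6 T = 177517 − 17502 = 160015
T ≈ 49.73 °C. Since T > 0 °C, the all-ice-melts assumption holds.

T_f ≈ 49.7 °C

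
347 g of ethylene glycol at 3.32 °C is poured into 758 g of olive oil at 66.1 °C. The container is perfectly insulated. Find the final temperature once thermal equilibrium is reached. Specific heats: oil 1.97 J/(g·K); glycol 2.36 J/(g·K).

T_f ≈ 43.9 °C

With ΣQ=0 the equilibrium temperature is the m·c-weighted mean:
T_f = (1493.3×66.1 + 818.92×3.32) / (1493.3 + 818.92)
    = 101423 / 2312.2 ≈ 43.86 °C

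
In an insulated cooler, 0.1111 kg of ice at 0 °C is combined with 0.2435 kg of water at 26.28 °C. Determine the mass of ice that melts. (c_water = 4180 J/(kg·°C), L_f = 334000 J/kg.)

Water can give up m c ΔT = 0.2435·4180·26.28 = 26749 J before reaching 0 °C.
Melting all 0.1111 kg of ice would need 0.1111·334000 = 37107 J.
26749 J < 37107 J, so only part of the ice melts and the system sits at 0 °C.
m_melt = 26749 / L_f = 0.08009 kg.

m_melted ≈ 0.0801 kg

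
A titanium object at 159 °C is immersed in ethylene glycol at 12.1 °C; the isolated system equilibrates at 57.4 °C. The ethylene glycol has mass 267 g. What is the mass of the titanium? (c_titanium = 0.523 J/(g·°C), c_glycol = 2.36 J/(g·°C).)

m ≈ 537 g

Net heat exchanged in the isolated system is zero:
m·0.523·(57.4 − 159) + 267·2.36·(57.4 − 12.1) = 0
-53.14 m = -28544
m = -28544/-53.14 ≈ 537.2 g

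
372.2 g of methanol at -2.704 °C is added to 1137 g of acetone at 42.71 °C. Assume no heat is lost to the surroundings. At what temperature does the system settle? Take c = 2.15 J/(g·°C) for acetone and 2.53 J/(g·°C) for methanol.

T_f ≈ 30.1 °C

Energy conservation, ΣQ = 0:
1137·2.15·(T − 42.71) + 372.2·2.53·(T − (-2.704)) = 0
(2444.5 + 941.67) T = 2444.5·42.71 + 941.67·(-2.704)
T = 101860/3386.2 ≈ 30.08 °C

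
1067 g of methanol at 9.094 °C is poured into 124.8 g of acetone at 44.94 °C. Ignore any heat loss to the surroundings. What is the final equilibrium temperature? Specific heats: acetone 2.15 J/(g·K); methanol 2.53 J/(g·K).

Energy conservation, ΣQ = 0:
124.8·2.15·(T − 44.94) + 1067·2.53·(T − 9.094) = 0
268.32(T − 44.94) + 2699.5(T − 9.094) = 0
2967.8 T = 36608
T = 36608 / 2967.8 = 12.3 °C

T_f ≈ 12.3 °C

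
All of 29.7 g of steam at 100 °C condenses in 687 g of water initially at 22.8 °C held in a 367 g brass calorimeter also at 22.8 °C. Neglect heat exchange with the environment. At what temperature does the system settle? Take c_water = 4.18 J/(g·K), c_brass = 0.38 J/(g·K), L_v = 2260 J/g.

T_f ≈ 47.3 °C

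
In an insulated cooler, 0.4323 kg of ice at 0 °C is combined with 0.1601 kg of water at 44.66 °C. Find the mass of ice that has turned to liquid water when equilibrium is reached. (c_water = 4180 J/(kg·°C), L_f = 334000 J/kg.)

Heat available from the water dropping to 0 °C: 0.1601·4180·44.66 = 29887 J.
Melting all 0.4323 kg of ice would need 0.4323·334000 = 144388 J.
29887 J < 144388 J, so only part of the ice melts and the system sits at 0 °C.
m_melt = 29887 / L_f = 0.08948 kg.

m_melted ≈ 0.0895 kg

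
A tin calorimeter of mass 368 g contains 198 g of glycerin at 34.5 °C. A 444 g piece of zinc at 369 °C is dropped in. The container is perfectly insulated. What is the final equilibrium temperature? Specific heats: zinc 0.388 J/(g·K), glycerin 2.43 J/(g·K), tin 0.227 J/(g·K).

T_f ≈ 112.7 °C

T_f is the heat-capacity-weighted average of the initial temperatures:
T_f = (172.27*369 + 481.14*34.5 + 83.54*34.5) / (172.27 + 481.14 + 83.54)
    = 83050 / 736.95 ≈ 112.69 °C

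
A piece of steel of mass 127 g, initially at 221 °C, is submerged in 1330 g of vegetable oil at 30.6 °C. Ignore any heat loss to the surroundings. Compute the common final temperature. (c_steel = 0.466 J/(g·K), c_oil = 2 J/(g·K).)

Set heat shed by the hot body equal to heat absorbed by the cold body:
127×0.466×(221 − T) = 1330×2×(T − 30.6)
59.18(221 − T) = 2660(T − 30.6)
2719.2 T = 94475  ⇒  T ≈ 34.74 °C

T_f ≈ 34.7 °C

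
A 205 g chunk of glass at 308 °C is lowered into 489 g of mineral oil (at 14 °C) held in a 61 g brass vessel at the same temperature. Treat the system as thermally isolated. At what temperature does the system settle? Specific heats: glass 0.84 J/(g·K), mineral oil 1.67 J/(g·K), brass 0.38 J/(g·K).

T_f ≈ 64.0 °C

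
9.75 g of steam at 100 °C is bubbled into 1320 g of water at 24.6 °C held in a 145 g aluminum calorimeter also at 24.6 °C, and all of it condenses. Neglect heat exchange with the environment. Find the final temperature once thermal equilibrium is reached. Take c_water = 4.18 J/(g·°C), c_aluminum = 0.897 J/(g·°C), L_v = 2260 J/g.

Taking heat into each body as positive, Σ m c ΔT = 0:
steam→water at 100 °C releases m L_v = 9.75×2260 = 22035
  condensate cools 100→T: 9.75×4.18×(T − 100) = 40.75(T − 100)
  original water: 5517.6(T − 24.6)
  aluminum cup: 145×0.897×(T − 24.6) = 130.06(T − 24.6)
5688.4 T = 22035 + 4075.5 + 138933 = 165043
T ≈ 29.01 °C, under the boiling point, so the assumption holds.

T_f ≈ 29.0 °C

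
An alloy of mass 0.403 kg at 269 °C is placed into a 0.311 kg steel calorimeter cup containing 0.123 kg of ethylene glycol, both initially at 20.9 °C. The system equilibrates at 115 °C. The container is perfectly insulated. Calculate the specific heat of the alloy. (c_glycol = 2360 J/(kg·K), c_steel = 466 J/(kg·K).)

Conservation of energy gives ΣQ = 0:
0.403·c·(115 − 269) + 0.123·2360·(115 − 20.9) + 0.311·466·(115 − 20.9) = 0
-62.06 c = -40953
c = -40953/-62.06 ≈ 659.9 J/(kg·K)

c ≈ 660 J/(kg·K)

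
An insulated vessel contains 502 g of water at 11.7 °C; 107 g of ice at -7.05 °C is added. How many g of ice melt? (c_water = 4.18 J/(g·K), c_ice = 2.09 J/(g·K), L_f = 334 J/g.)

m_melted ≈ 68.8 g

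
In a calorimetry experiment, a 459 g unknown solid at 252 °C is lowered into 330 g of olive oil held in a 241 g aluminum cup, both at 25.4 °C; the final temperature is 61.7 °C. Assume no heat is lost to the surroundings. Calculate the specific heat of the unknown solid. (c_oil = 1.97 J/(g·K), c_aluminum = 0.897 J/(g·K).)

Net heat exchanged in the isolated system is zero:
459×c×(61.7 − 252) + 330×1.97×(61.7 − 25.4) + 241×0.897×(61.7 − 25.4) = 0
-87348 c = -31446
c = -31446/-87348 ≈ 0.36 J/(g·K)

c ≈ 0.36 J/(g·K)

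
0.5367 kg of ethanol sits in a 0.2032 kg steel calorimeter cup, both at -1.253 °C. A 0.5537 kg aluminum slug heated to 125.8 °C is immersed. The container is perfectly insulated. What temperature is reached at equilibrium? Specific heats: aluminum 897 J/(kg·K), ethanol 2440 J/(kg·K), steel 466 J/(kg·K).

Energy conservation, ΣQ = 0:
0.5537×897×(T − 125.8) + 0.5367×2440×(T − (-1.253)) + 0.2032×466×(T − (-1.253)) = 0
496.67(T − 125.8) + 1309.5(T − (-1.253)) + 94.69(T − (-1.253)) = 0
(496.67 + 1309.5 + 94.69) T = 496.67×125.8 + 1309.5×(-1.253) + 94.69×(-1.253)
T ≈ 31.94 °C

T_f ≈ 31.9 °C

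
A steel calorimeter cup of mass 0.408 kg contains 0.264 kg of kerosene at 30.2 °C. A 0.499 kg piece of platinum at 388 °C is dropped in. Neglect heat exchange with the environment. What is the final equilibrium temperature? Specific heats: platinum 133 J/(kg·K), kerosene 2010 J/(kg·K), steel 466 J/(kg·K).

T_f ≈ 60.4 °C

Conservation of energy gives ΣQ = 0:
0.499·133·(T − 388) + 0.264·2010·(T − 30.2) + 0.408·466·(T − 30.2) = 0
66.37(T − 388) + 530.64(T − 30.2) + 190.13(T − 30.2) = 0
787.13 T = 47518
T ≈ 60.37 °C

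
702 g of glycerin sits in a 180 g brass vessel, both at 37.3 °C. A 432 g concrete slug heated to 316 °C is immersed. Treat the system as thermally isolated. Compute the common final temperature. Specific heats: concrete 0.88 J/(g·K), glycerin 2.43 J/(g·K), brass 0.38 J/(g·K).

T_f ≈ 86.5 °C

Let T be the final temperature. ΣQ_i = 0:
432*0.88*(T − 316) + 702*2.43*(T − 37.3) + 180*0.38*(T − 37.3) = 0
380.16(T − 316) + 1705.9(T − 37.3) + 68.4(T − 37.3) = 0
2154.4 T = 186310
T = 186310/2154.4 ≈ 86.48 °C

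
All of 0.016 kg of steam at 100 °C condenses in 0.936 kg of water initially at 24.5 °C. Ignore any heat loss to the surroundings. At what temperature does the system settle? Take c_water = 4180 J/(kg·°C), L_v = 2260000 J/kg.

T_f ≈ 34.9 °C

Energy balance with sensible and latent terms:
latent heat released on condensation: 0.016·2260000 = 36160
  condensate cools 100→T: 0.016·4180·(T − 100) = 66.88(T − 100)
  water warms: 0.936·4180·(T − 24.5) = 3912.5(T − 24.5)
3979.4 T = 36160 + 6688 + 95856 = 138704
T ≈ 34.86 °C (< 100 °C, so full condensation is consistent).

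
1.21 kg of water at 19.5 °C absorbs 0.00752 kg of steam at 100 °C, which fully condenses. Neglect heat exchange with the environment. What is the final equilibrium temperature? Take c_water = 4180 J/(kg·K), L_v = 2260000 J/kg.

Net heat exchanged in the isolated system is zero:
condense steam: −0.00752·2260000 = −16995; condensate cools 100→T: 0.00752·4180·(T − 100) = 31.43(T − 100); water warms: 1.21·4180·(T − 19.5) = 5057.8(T − 19.5)
5089.2 T = 16995 + 3143.4 + 98627 = 118766
T ≈ 23.34 °C, under the boiling point, so the assumption holds.

T_f ≈ 23.3 °C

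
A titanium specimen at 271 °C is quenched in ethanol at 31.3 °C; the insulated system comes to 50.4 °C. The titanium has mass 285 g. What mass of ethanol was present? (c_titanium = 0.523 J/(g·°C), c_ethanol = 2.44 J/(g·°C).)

Net heat exchanged in the isolated system is zero:
285×0.523×(50.4 − 271) + m×2.44×(50.4 − 31.3) = 0
46.6 m = 32882
m = 32882/46.6 ≈ 705.6 g

m ≈ 706 g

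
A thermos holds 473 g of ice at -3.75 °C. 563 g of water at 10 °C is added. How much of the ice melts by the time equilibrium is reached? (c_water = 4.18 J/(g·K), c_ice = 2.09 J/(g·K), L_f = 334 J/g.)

Water can give up m c ΔT = 563×4.18×10 = 23533 J before reaching 0 °C.
Of that, 473×2.09×3.75 = 3707.1 J goes to bring the ice to 0 °C, leaving 19826 J.
To melt every bit of ice: 473×334 = 157982 J.
19826 J < 157982 J, so only part of the ice melts and the system sits at 0 °C.
Mass melted = 19826/334 ≈ 59.36 g.

m_melted ≈ 59.4 g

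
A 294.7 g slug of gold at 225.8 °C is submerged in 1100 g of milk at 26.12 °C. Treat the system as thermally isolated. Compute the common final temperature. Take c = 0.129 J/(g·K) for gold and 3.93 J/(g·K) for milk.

|Q_gold| = |Q_milk|:
294.7·0.129·(225.8 − T) = 1100·3.93·(T − 26.12)
38.02(225.8 − T) = 4323(T − 26.12)
4361 T = 121501  ⇒  T ≈ 27.86 °C

T_f ≈ 27.9 °C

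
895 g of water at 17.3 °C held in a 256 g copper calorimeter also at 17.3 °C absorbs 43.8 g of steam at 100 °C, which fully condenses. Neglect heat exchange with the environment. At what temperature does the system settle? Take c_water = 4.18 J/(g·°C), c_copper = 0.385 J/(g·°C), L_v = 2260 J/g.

Energy balance with sensible and latent terms:
latent heat released on condensation: 43.8·2260 = 98988
  condensed water 100 °C→T: 183.08(T − 100)
  water warms: 895·4.18·(T − 17.3) = 3741.1(T − 17.3)
  copper cup: 256·0.385·(T − 17.3) = 98.56(T − 17.3)
4022.7 T = 98988 + 18308 + 66426 = 183723
T ≈ 45.67 °C, under the boiling point, so the assumption holds.

T_f ≈ 45.7 °C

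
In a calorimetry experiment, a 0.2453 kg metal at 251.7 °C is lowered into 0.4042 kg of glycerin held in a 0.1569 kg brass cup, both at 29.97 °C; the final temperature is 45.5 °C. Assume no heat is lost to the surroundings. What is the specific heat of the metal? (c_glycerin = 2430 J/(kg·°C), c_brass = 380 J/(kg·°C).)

Let T be the final temperature. ΣQ_i = 0:
0.2453·c·(45.5 − 251.7) + 0.4042·2430·(45.5 − 29.97) + 0.1569·380·(45.5 − 29.97) = 0
-50.58 c = -16180
c = -16180/-50.58 ≈ 319.9 J/(kg·°C)

c ≈ 320 J/(kg·°C)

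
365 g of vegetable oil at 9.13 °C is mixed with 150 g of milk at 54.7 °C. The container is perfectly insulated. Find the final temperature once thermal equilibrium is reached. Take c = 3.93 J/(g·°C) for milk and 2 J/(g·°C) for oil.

Heat gained plus heat lost sum to zero:
150·3.93·(T − 54.7) + 365·2·(T − 9.13) = 0
(589.5 + 730) T = 589.5·54.7 + 730·9.13
T = 38911 / 1319.5 = 29.5 °C

T_f ≈ 29.5 °C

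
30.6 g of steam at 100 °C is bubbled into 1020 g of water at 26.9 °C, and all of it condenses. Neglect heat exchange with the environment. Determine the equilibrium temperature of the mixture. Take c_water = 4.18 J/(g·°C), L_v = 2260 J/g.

Net heat exchanged in the isolated system is zero:
steam→water at 100 °C releases m L_v = 30.6·2260 = 69156; condensate cools 100→T: 30.6·4.18·(T − 100) = 127.91(T − 100); original water: 4263.6(T − 26.9)
4391.5 T = 69156 + 12791 + 114691 = 196638
T ≈ 44.78 °C — below 100 °C, confirming all the steam condensed.

T_f ≈ 44.8 °C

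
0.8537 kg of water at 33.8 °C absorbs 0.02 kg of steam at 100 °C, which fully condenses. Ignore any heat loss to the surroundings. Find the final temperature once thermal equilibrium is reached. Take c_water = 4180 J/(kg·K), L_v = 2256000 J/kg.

T_f ≈ 47.7 °C

Taking heat into each body as positive, Σ m c ΔT = 0:
condense steam: −0.02·2256000 = −45120; condensate cools 100→T: 0.02·4180·(T − 100) = 83.6(T − 100); original water: 3568.5(T − 33.8)
3652.1 T = 45120 + 8360 + 120614 = 174094
T ≈ 47.67 °C — below 100 °C, confirming all the steam condensed.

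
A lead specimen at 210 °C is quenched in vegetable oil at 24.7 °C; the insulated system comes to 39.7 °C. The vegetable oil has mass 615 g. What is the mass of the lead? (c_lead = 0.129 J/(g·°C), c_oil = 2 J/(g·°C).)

m ≈ 840 g

Heat lost by the lead = heat gained by the oil:
m·0.129·(210 − 39.7) = 615·2·(39.7 − 24.7)
21.97 m = 18450  ⇒  m ≈ 839.8 g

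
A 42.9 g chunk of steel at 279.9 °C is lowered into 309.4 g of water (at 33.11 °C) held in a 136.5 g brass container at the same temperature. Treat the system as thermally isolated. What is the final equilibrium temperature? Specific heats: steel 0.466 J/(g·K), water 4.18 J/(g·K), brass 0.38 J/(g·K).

T_f ≈ 36.7 °C

Setting the total heat transfer to zero:
42.9*0.466*(T − 279.9) + 309.4*4.18*(T − 33.11) + 136.5*0.38*(T − 33.11) = 0
19.99(T − 279.9) + 1293.3(T − 33.11) + 51.87(T − 33.11) = 0
1365.2 T = 50134
T = 50134/1365.2 ≈ 36.72 °C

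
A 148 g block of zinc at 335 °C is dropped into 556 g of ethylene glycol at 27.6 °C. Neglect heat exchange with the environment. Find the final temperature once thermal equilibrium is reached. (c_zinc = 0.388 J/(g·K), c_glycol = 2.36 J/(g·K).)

Set heat shed by the hot body equal to heat absorbed by the cold body:
148*0.388*(335 − T) = 556*2.36*(T − 27.6)
57.42(335 − T) = 1312.2(T − 27.6)
1369.6 T = 55453  ⇒  T ≈ 40.49 °C

T_f ≈ 40.5 °C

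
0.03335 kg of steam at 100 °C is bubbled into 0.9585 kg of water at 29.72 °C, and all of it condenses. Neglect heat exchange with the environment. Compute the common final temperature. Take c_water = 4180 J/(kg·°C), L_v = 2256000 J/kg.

T_f ≈ 50.2 °C

Heat gained plus heat lost sum to zero:
latent heat released on condensation: 0.03335×2256000 = 75238
  condensed water 100 °C→T: 139.4(T − 100)
  water warms: 0.9585×4180×(T − 29.72) = 4006.5(T − 29.72)
4145.9 T = 75238 + 13940 + 119074 = 208252
T ≈ 50.23 °C (< 100 °C, so full condensation is consistent).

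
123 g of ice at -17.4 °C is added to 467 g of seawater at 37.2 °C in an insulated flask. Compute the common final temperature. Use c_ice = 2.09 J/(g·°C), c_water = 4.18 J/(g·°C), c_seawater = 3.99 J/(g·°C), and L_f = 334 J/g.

T_f ≈ 10.0 °C

Sum of m c ΔT and latent-heat terms is zero:
warm ice to 0 °C: 123×2.09×(0 − (-17.4)) = 4473; fusion: m_ice L_f = 123×334 = 41082; meltwater 0→T: 123×4.18×T = 514.14 T; seawater cools: 467×3.99×(T − 37.2) = 1863.3(T − 37.2)
2377.5 T = 69316 − 45555 = 23761
T ≈ 9.99 °C. Since T > 0 °C, the all-ice-melts assumption holds.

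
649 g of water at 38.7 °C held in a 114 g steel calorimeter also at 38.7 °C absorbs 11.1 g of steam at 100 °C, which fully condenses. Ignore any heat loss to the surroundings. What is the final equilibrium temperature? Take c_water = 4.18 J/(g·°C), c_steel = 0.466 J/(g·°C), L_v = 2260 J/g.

Taking heat into each body as positive, Σ m c ΔT = 0:
steam→water at 100 °C releases m L_v = 11.1×2260 = 25086
  condensate cools 100→T: 11.1×4.18×(T − 100) = 46.4(T − 100)
  water warms: 649×4.18×(T − 38.7) = 2712.8(T − 38.7)
  steel cup: 114×0.466×(T − 38.7) = 53.12(T − 38.7)
2812.3 T = 25086 + 4639.8 + 107042 = 136768
T ≈ 48.63 °C, under the boiling point, so the assumption holds.

T_f ≈ 48.6 °C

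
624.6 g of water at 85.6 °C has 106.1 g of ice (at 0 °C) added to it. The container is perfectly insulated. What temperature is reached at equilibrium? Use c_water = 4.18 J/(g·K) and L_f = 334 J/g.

Energy balance with sensible and latent terms:
melt ice: 106.1×334 = 35437; meltwater 0→T: 106.1×4.18×T = 443.5 T; water: 2610.8(T − 85.6)
3054.3 T = 223487 − 35437 = 188049
T ≈ 61.57 °C (positive, so assuming full melt was valid).

T_f ≈ 61.6 °C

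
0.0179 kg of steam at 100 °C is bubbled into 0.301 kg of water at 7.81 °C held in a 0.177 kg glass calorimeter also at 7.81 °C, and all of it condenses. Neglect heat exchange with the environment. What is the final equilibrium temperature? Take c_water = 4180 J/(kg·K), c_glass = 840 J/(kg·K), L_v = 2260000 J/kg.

Sum of m c ΔT and latent-heat terms is zero:
latent heat released on condensation: 0.0179·2260000 = 40454
  condensate cools 100→T: 0.0179·4180·(T − 100) = 74.82(T − 100)
  water warms: 0.301·4180·(T − 7.81) = 1258.2(T − 7.81)
  cup: 148.68(T − 7.81)
1481.7 T = 40454 + 7482.2 + 10988 = 58924
T ≈ 39.77 °C — below 100 °C, confirming all the steam condensed.

T_f ≈ 39.8 °C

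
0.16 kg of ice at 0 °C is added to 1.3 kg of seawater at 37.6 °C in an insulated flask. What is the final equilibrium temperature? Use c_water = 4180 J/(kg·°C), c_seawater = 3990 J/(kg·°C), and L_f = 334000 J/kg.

Energy balance with sensible and latent terms:
melt ice: 0.16·334000 = 53440
  warm the meltwater: 668.8 T
  seawater: 5187(T − 37.6)
5855.8 T = 195031 − 53440 = 141591
T ≈ 24.18 °C — above 0 °C, consistent with complete melting.

T_f ≈ 24.2 °C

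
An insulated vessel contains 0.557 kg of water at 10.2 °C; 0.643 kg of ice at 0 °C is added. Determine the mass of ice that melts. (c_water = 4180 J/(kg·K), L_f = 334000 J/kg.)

m_melted ≈ 0.0711 kg

Cooling the water to 0 °C releases 0.557·4180·10.2 = 23748 J.
Fully melting the ice requires m_ice L_f = 0.643·334000 = 214762 J.
Since 23748 < 214762 J, not all the ice melts; equilibrium is at 0 °C.
Mass melted = 23748/334000 ≈ 0.0711 kg.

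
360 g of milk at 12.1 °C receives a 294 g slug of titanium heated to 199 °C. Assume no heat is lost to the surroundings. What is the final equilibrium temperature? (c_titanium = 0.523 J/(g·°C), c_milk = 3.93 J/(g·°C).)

T_f ≈ 30.4 °C

T_f = Σ m_i c_i T_i / Σ m_i c_i:
T_f = (153.76·199 + 1414.8·12.1) / (153.76 + 1414.8)
    = 47718 / 1568.6 ≈ 30.42 °C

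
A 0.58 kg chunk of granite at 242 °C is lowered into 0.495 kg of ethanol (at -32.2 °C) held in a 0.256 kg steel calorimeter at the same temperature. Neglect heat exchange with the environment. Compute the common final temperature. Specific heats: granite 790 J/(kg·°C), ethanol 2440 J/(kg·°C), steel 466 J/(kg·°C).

T_f ≈ 38.2 °C

T_f is the heat-capacity-weighted average of the initial temperatures:
T_f = (458.2·242 + 1207.8·(-32.2) + 119.3·(-32.2)) / (458.2 + 1207.8 + 119.3)
    = 68152 / 1785.3 ≈ 38.17 °C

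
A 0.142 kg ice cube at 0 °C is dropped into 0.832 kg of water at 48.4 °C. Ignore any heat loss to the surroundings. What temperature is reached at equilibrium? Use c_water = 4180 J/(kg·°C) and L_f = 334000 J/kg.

T_f ≈ 29.7 °C

Net heat exchanged in the isolated system is zero:
melt ice: 0.142×334000 = 47428; warm the meltwater: 593.56 T; water: 3477.8(T − 48.4)
4071.3 T = 168324 − 47428 = 120896
T ≈ 29.69 °C — above 0 °C, consistent with complete melting.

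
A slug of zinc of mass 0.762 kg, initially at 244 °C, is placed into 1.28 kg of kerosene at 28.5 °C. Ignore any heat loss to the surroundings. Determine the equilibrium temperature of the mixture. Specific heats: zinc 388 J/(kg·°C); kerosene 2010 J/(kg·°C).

With ΣQ=0 the equilibrium temperature is the m·c-weighted mean:
T_f = (295.66·244 + 2572.8·28.5) / (295.66 + 2572.8)
    = 145465 / 2868.5 ≈ 50.71 °C

T_f ≈ 50.7 °C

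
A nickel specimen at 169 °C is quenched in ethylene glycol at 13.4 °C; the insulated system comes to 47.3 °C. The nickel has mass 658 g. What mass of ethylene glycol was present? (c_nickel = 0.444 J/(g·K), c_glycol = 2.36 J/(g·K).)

m ≈ 444 g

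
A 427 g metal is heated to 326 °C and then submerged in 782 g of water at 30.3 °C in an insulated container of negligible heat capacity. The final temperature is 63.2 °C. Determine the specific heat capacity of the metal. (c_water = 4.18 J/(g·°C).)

c ≈ 0.958 J/(g·°C)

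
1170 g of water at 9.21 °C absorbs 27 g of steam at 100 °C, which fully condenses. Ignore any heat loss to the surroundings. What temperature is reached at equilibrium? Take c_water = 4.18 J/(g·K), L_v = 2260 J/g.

T_f ≈ 23.5 °C

Let T be the final temperature. ΣQ_i = 0:
steam→water at 100 °C releases m L_v = 27·2260 = 61020
  condensate cools 100→T: 27·4.18·(T − 100) = 112.86(T − 100)
  original water: 4890.6(T − 9.21)
5003.5 T = 61020 + 11286 + 45042 = 117348
T ≈ 23.45 °C (< 100 °C, so full condensation is consistent).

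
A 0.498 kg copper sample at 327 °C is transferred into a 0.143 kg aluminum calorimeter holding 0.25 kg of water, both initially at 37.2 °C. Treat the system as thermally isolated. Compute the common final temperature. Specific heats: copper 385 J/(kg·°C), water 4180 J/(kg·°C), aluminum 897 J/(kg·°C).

T_f ≈ 77.9 °C

Setting the total heat transfer to zero:
0.498·385·(T − 327) + 0.25·4180·(T − 37.2) + 0.143·897·(T − 37.2) = 0
(191.73 + 1045 + 128.27) T = 191.73·327 + 1045·37.2 + 128.27·37.2
T = 106341/1365 ≈ 77.91 °C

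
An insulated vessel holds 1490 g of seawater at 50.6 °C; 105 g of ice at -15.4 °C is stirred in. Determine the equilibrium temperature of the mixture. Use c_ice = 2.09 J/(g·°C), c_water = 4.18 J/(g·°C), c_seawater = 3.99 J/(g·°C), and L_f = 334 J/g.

T_f ≈ 41.1 °C

Let T be the final temperature. ΣQ_i = 0:
warm ice to 0 °C: 105·2.09·(0 − (-15.4)) = 3379.5; latent heat to melt: 105·334 = 35070; meltwater 0→T: 105·4.18·T = 438.9 T; seawater: 5945.1(T − 50.6)
6384 T = 300822 − 38450 = 262373
T ≈ 41.10 °C — above 0 °C, consistent with complete melting.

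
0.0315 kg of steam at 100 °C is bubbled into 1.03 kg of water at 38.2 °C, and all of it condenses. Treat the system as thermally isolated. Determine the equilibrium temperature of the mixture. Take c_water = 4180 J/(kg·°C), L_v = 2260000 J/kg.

Sum of m c ΔT and latent-heat terms is zero:
latent heat released on condensation: 0.0315·2260000 = 71190
  condensed water 100 °C→T: 131.67(T − 100)
  water warms: 1.03·4180·(T − 38.2) = 4305.4(T − 38.2)
4437.1 T = 71190 + 13167 + 164466 = 248823
T ≈ 56.08 °C (< 100 °C, so full condensation is consistent).

T_f ≈ 56.1 °C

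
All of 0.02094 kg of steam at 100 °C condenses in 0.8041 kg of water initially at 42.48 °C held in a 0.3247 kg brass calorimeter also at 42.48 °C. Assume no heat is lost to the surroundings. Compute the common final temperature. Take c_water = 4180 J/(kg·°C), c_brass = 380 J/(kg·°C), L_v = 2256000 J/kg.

T_f ≈ 57.1 °C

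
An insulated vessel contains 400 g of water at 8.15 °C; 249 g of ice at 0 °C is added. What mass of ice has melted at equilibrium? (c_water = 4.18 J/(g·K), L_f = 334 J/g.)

m_melted ≈ 40.8 g

Water can give up m c ΔT = 400×4.18×8.15 = 13627 J before reaching 0 °C.
Melting all 249 g of ice would need 249×334 = 83166 J.
13627 J < 83166 J, so only part of the ice melts and the system sits at 0 °C.
m_melt = 13627 / L_f = 40.8 g.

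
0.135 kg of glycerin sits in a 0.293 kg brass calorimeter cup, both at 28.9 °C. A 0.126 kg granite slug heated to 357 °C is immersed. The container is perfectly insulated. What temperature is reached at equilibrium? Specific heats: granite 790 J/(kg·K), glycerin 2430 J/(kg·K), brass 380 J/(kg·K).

T_f ≈ 89.5 °C

Let T be the final temperature. ΣQ_i = 0:
0.126×790×(T − 357) + 0.135×2430×(T − 28.9) + 0.293×380×(T − 28.9) = 0
99.54(T − 357) + 328.05(T − 28.9) + 111.34(T − 28.9) = 0
(99.54 + 328.05 + 111.34) T = 99.54×357 + 328.05×28.9 + 111.34×28.9
T ≈ 89.50 °C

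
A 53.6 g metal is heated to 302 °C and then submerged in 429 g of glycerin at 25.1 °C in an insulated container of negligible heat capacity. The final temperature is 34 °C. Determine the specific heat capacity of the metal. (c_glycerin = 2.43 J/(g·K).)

m_s c (T_s − T_f) = m_glycerin c_glycerin (T_f − T_0):
53.6×c×(302 − 34) = 429×2.43×(34 − 25.1)
14365 c = 9278  ⇒  c ≈ 0.6459 J/(g·K)

c ≈ 0.646 J/(g·K)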